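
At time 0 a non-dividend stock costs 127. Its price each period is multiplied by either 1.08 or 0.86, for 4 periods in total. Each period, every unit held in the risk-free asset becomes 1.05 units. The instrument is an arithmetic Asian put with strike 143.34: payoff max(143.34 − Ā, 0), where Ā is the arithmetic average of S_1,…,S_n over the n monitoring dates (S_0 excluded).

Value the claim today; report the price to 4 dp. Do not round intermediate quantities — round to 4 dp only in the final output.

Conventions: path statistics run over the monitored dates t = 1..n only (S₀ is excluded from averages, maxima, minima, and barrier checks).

With p* = (R−d)/(u−d) = 0.8636, sum probability × payoff across the paths and divide by R^4.
Enumerate all 2^4 = 16 price paths (U = up ×1.08, D = down ×0.86); each path with k up-moves has probability p*^k·(1−p*)^(4−k).
DDDD: Ā=88.3496, payoff=54.9904, prob=0.000346
UDDD: Ā=110.9506, payoff=32.3894, prob=0.002190
DUDD: Ā=103.9656, payoff=39.3744, prob=0.002190
UUDD: Ā=130.5615, payoff=12.7785, prob=0.013869
DDUD: Ā=97.9585, payoff=45.3815, prob=0.002190
UDUD: Ā=123.0177, payoff=20.3223, prob=0.013869
DUUD: Ā=116.0327, payoff=27.3073, prob=0.013869
UUUD: Ā=145.7155, payoff=0.0000, prob=0.087840
DDDU: Ā=92.7924, payoff=50.5476, prob=0.002190
UDDU: Ā=116.5300, payoff=26.8100, prob=0.013869
DUDU: Ā=109.5450, payoff=33.7950, prob=0.013869
UUDU: Ā=137.5682, payoff=5.7718, prob=0.087840
DDUU: Ā=103.5379, payoff=39.8021, prob=0.013869
UDUU: Ā=130.0244, payoff=13.3156, prob=0.087840
DUUU: Ā=123.0394, payoff=20.3006, prob=0.087840
UUUU: Ā=154.5146, payoff=0.0000, prob=0.556319
Price = Σ prob·payoff / R^4 = 6.076499 / 1.215506 = 4.9992

price = 4.9992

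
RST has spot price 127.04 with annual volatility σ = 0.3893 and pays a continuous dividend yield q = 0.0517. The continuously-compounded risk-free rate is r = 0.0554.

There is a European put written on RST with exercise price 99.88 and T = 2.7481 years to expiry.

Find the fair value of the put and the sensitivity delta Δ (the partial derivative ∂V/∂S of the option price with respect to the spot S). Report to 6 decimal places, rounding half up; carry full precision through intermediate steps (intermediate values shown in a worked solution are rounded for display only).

σ√T = 0.3893·√2.7481 = 0.645358
d₁ = (ln(S/K) + (r−q+σ²/2)T) / (σ√T) = (ln(127.04/99.88) + (0.0554−0.0517+0.3893²/2)·2.7481) / 0.645358 = (0.240533 + 0.218411) / 0.645358 = 0.711146
d₂ = d₁ − σ√T = 0.711146 − 0.645358 = 0.065788
e^{−rT} = 0.858778
e^{−qT} = 0.867555
N(−d₁) = 0.238497,  N(−d₂) = 0.473773
Put price V = K·e^{−rT}·N(−d₂) − S·e^{−qT}·N(−d₁) = 40.637776 − 26.285718 = 14.352058
Δ = −e^{−qT}·N(−d₁) = -0.206909

price = 14.352058
Δ = -0.206909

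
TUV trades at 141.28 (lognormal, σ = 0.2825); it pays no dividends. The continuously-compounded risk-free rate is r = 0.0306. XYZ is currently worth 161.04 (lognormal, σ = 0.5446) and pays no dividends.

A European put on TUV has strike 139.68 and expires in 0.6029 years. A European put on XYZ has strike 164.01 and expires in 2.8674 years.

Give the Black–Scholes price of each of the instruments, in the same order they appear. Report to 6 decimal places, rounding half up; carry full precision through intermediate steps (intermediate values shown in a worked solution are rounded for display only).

[TUV put K=139.68]
σ√T = 0.2825·√0.6029 = 0.219352
d₁ = (ln(S/K) + (r+σ²/2)T) / (σ√T) = (ln(141.28/139.68) + (0.0306+0.2825²/2)·0.6029) / 0.219352 = (0.011390 + 0.042506) / 0.219352 = 0.245706
d₂ = d₁ − σ√T = 0.245706 − 0.219352 = 0.026354
e^{−rT} = 0.981720
N(−d₁) = 0.402955,  N(−d₂) = 0.489488
price = K·e^{−rT}·N(−d₂) − S·N(−d₁) = 67.121808 − 56.929485 = 10.192323
[XYZ put K=164.01]
σ√T = 0.5446·√2.8674 = 0.922193
d₁ = (ln(S/K) + (r+σ²/2)T) / (σ√T) = (ln(161.04/164.01) + (0.0306+0.5446²/2)·2.8674) / 0.922193 = (-0.018275 + 0.512962) / 0.922193 = 0.536425
d₂ = d₁ − σ√T = 0.536425 − 0.922193 = -0.385768
e^{−rT} = 0.915997
N(−d₁) = 0.295832,  N(−d₂) = 0.650166
price = K·e^{−rT}·N(−d₂) − S·N(−d₁) = 97.676084 − 47.640832 = 50.035252

price(TUV put K=139.68) = 10.192323
price(XYZ put K=164.01) = 50.035252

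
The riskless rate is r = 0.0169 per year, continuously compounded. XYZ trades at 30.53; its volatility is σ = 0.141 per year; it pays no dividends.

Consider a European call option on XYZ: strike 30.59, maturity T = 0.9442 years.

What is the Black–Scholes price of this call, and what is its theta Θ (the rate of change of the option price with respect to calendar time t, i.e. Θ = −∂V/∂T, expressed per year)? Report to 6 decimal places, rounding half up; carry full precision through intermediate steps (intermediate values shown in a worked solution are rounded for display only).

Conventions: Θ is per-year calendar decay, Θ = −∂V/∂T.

σ√T = 0.141·√0.9442 = 0.137010
d₁ = (ln(S/K) + (r+σ²/2)T) / (σ√T) = (ln(30.53/30.59) + (0.0169+0.141²/2)·0.9442) / 0.137010 = (-0.001963 + 0.025343) / 0.137010 = 0.170641
d₂ = d₁ − σ√T = 0.170641 − 0.137010 = 0.033631
e^{−rT} = 0.984170
N(d₁) = 0.567747,  N(d₂) = 0.513414
Call price V = S·N(d₁) − K·e^{−rT}·N(d₂) = 17.333314 − 15.456726 = 1.876588
φ(d₁) = (1/√(2π))·e^{−d₁²/2} = 0.393176
Θ = −S·φ(d₁)·σ/(2√T) − r·K·e^{−rT}·N(d₂) = −0.870905 − 0.261219 = -1.132124

price = 1.876588
Θ = -1.132124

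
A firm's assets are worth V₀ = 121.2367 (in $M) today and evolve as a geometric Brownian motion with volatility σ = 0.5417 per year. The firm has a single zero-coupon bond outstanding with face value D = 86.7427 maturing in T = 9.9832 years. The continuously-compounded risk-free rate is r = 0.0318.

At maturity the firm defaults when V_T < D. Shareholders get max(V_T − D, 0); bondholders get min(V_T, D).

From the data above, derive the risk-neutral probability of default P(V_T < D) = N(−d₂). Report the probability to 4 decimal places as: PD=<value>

Equity is a call on the firm's assets struck at D = 86.7427:
d₁ = [ln(V₀/D) + (r + σ²/2)T] / (σ√T)
   = [ln(121.2367/86.7427) + (0.0318 + 0.5·0.5417²)·9.9832] / (0.5417·√9.9832)
   = [0.334799 + 1.782195] / 1.711566 = 1.236875
d₂ = d₁ − σ√T = 1.236875 − 1.711566 = -0.474691
risk-neutral PD = N(−d₂) = N(0.474691) = 0.682496

PD=0.6825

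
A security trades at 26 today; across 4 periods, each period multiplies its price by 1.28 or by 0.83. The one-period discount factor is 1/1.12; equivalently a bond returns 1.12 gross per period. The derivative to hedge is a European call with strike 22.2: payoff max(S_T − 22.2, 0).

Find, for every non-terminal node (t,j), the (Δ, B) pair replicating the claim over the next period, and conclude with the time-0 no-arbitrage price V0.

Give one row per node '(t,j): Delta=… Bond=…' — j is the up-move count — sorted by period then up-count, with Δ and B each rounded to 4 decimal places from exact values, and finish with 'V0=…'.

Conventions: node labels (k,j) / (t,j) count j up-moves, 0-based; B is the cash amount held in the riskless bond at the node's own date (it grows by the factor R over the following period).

(0,0): Delta=0.9346 Bond=-12.0733
(1,0): Delta=0.8113 Bond=-10.8618
(1,1): Delta=0.9787 Bond=-14.9899
(2,0): Delta=0.5101 Bond=-6.7714
(2,1): Delta=0.9190 Bond=-15.1411
(2,2): Delta=1.0000 Bond=-17.6977
(3,0): Delta=0.0000 Bond=0.0000
(3,1): Delta=0.6926 Bond=-11.7683
(3,2): Delta=1.0000 Bond=-19.8214
(3,3): Delta=1.0000 Bond=-19.8214
V0=12.2252

Risk-neutral probability p* = (R−d)/(u−d) = (1.12−0.83)/(1.28−0.83) = 0.6444.
Payoffs at expiry: V(4,0)=0.0000, V(4,1)=0.0000, V(4,2)=7.1460, V(4,3)=23.0565, V(4,4)=47.5932
Node (3,0) S=14.8665: V=(p*·0.0000+(1−p*)·0.0000)/1.12=0.0000; Δ=(0.0000−0.0000)/(19.0291−12.3392)=0.0000; B=V−Δ·S=0.0000
Node (3,1) S=22.9266: V=(p*·7.1460+(1−p*)·0.0000)/1.12=4.1118; Δ=(7.1460−0.0000)/(29.3460−19.0291)=0.6926; B=V−Δ·S=-11.7683
Node (3,2) S=35.3567: V=(p*·23.0565+(1−p*)·7.1460)/1.12=15.5352; Δ=(23.0565−7.1460)/(45.2565−29.3460)=1.0000; B=V−Δ·S=-19.8214
Node (3,3) S=54.5260: V=(p*·47.5932+(1−p*)·23.0565)/1.12=34.7045; Δ=(47.5932−23.0565)/(69.7932−45.2565)=1.0000; B=V−Δ·S=-19.8214
Node (2,0) S=17.9114: V=(p*·4.1118+(1−p*)·0.0000)/1.12=2.3659; Δ=(4.1118−0.0000)/(22.9266−14.8665)=0.5101; B=V−Δ·S=-6.7714
Node (2,1) S=27.6224: V=(p*·15.5352+(1−p*)·4.1118)/1.12=10.2443; Δ=(15.5352−4.1118)/(35.3567−22.9266)=0.9190; B=V−Δ·S=-15.1411
Node (2,2) S=42.5984: V=(p*·34.7045+(1−p*)·15.5352)/1.12=24.9007; Δ=(34.7045−15.5352)/(54.5260−35.3567)=1.0000; B=V−Δ·S=-17.6977
Node (1,0) S=21.5800: V=(p*·10.2443+(1−p*)·2.3659)/1.12=6.6456; Δ=(10.2443−2.3659)/(27.6224−17.9114)=0.8113; B=V−Δ·S=-10.8618
Node (1,1) S=33.2800: V=(p*·24.9007+(1−p*)·10.2443)/1.12=17.5799; Δ=(24.9007−10.2443)/(42.5984−27.6224)=0.9787; B=V−Δ·S=-14.9899
Node (0,0) S=26.0000: V=(p*·17.5799+(1−p*)·6.6456)/1.12=12.2252; Δ=(17.5799−6.6456)/(33.2800−21.5800)=0.9346; B=V−Δ·S=-12.0733
Sanity check at the root: Δ(0,0)·S0 + B(0,0) reproduces V0 = 12.2252.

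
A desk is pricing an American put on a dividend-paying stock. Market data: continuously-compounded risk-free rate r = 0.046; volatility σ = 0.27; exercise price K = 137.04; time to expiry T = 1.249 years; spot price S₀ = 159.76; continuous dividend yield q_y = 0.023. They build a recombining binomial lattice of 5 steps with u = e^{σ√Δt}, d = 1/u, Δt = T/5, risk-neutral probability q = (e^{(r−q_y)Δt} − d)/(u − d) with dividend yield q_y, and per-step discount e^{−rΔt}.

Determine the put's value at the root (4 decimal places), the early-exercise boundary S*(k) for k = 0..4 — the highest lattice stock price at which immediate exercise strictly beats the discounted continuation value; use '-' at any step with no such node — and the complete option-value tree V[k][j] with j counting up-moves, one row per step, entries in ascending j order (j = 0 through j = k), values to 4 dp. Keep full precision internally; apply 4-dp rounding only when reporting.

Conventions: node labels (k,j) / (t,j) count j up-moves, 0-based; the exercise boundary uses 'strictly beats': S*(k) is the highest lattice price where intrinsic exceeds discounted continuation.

price = 6.8605
boundary = - - - 106.5735 93.1200
tree:
6.8605
11.6349 2.0059
19.2009 3.9599 0.0000
30.4665 7.8174 0.0000 0.0000
43.9200 15.4327 0.0000 0.0000 0.0000
55.6752 30.4665 0.0000 0.0000 0.0000 0.0000

Δt=0.24980, u=1.14447, d=0.87376, q=0.48760, disc=e^(-rΔt)=0.98857
k=5 terminal: V=max(K-S,0) → 55.6752 30.4665 0.0000 0.0000 0.0000 0.0000
k=4: j=0 S=93.1200 intr=43.9200 cont=42.8878 V=43.9200[EX]; j=1 S=121.9707 intr=15.0693 cont=15.4327 V=15.4327[hold]; j=2 S=159.7600 intr=0.0000 cont=0.0000 V=0.0000[hold]; j=3 S=209.2573 intr=0.0000 cont=0.0000 V=0.0000[hold]; j=4 S=274.0900 intr=0.0000 cont=0.0000 V=0.0000[hold]  S*(4)=93.1200
k=3: j=0 S=106.5735 intr=30.4665 cont=29.6866 V=30.4665[EX]; j=1 S=139.5924 intr=0.0000 cont=7.8174 V=7.8174[hold]; j=2 S=182.8413 intr=0.0000 cont=0.0000 V=0.0000[hold]; j=3 S=239.4898 intr=0.0000 cont=0.0000 V=0.0000[hold]  S*(3)=106.5735
k=2: j=0 S=121.9707 intr=15.0693 cont=19.2009 V=19.2009[hold]; j=1 S=159.7600 intr=0.0000 cont=3.9599 V=3.9599[hold]; j=2 S=209.2573 intr=0.0000 cont=0.0000 V=0.0000[hold]  S*(2)=-
k=1: j=0 S=139.5924 intr=0.0000 cont=11.6349 V=11.6349[hold]; j=1 S=182.8413 intr=0.0000 cont=2.0059 V=2.0059[hold]  S*(1)=-
k=0: j=0 S=159.7600 intr=0.0000 cont=6.8605 V=6.8605[hold]  S*(0)=-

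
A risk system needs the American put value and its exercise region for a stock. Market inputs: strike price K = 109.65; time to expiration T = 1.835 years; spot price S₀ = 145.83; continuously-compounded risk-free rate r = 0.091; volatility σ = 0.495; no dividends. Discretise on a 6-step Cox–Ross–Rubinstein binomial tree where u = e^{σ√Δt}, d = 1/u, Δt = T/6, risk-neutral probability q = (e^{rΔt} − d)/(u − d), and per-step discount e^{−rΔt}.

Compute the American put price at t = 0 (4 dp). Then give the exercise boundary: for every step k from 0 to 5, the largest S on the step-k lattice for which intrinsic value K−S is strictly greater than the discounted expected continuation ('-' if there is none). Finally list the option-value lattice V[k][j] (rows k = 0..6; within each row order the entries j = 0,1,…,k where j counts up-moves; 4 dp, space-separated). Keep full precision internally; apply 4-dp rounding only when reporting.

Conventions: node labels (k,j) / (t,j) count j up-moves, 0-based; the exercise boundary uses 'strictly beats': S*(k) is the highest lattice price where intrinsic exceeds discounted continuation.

price = 13.1013
boundary = - - - 64.1487 48.7867 64.1487
tree:
13.1013
20.4935 5.9511
31.1107 10.3219 1.6185
45.5013 17.5190 3.2183 0.0000
60.8633 28.8591 6.3994 0.0000 0.0000
72.5465 45.5013 12.7247 0.0000 0.0000 0.0000
81.4318 60.8633 25.3021 0.0000 0.0000 0.0000 0.0000

Δt=0.30583, u=1.31488, d=0.76053, q=0.48290, disc=e^(-rΔt)=0.97255
k=6 terminal: V=max(K-S,0) → 81.4318 60.8633 25.3021 0.0000 0.0000 0.0000 0.0000
k=5: j=0 S=37.1035 intr=72.5465 cont=69.5369 V=72.5465[EX]; j=1 S=64.1487 intr=45.5013 cont=42.4917 V=45.5013[EX]; j=2 S=110.9074 intr=0.0000 cont=12.7247 V=12.7247[hold]; j=3 S=191.7490 intr=0.0000 cont=0.0000 V=0.0000[hold]; j=4 S=331.5170 intr=0.0000 cont=0.0000 V=0.0000[hold]; j=5 S=573.1635 intr=0.0000 cont=0.0000 V=0.0000[hold]  S*(5)=64.1487
k=4: j=0 S=48.7867 intr=60.8633 cont=57.8537 V=60.8633[EX]; j=1 S=84.3479 intr=25.3021 cont=28.8591 V=28.8591[hold]; j=2 S=145.8300 intr=0.0000 cont=6.3994 V=6.3994[hold]; j=3 S=252.1271 intr=0.0000 cont=0.0000 V=0.0000[hold]; j=4 S=435.9053 intr=0.0000 cont=0.0000 V=0.0000[hold]  S*(4)=48.7867
k=3: j=0 S=64.1487 intr=45.5013 cont=44.1622 V=45.5013[EX]; j=1 S=110.9074 intr=0.0000 cont=17.5190 V=17.5190[hold]; j=2 S=191.7490 intr=0.0000 cont=3.2183 V=3.2183[hold]; j=3 S=331.5170 intr=0.0000 cont=0.0000 V=0.0000[hold]  S*(3)=64.1487
k=2: j=0 S=84.3479 intr=25.3021 cont=31.1107 V=31.1107[hold]; j=1 S=145.8300 intr=0.0000 cont=10.3219 V=10.3219[hold]; j=2 S=252.1271 intr=0.0000 cont=1.6185 V=1.6185[hold]  S*(2)=-
k=1: j=0 S=110.9074 intr=0.0000 cont=20.4935 V=20.4935[hold]; j=1 S=191.7490 intr=0.0000 cont=5.9511 V=5.9511[hold]  S*(1)=-
k=0: j=0 S=145.8300 intr=0.0000 cont=13.1013 V=13.1013[hold]  S*(0)=-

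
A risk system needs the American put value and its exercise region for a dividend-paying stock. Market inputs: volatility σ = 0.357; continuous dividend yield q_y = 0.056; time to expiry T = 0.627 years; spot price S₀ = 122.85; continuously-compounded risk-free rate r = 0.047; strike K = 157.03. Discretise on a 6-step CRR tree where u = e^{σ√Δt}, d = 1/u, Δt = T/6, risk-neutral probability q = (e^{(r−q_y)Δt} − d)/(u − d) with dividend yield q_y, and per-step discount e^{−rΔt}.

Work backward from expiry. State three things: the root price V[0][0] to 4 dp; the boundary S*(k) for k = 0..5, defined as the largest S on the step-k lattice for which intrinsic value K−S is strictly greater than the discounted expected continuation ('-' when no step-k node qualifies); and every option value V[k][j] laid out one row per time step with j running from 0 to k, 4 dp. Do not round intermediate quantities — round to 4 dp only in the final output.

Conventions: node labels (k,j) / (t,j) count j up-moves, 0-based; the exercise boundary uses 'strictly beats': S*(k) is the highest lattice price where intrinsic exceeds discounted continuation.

params: Δt=0.10450 u=1.12233 d=0.89100 q=0.46712 e^(-rΔt)=0.99510
t_6 payoffs: 95.5611 79.6025 59.5007 34.1800 2.2856 0.0000 0.0000
t_5: node(5,0) S=68.9883 payoff=88.0417 vs cont=87.6749 → 88.0417 [stop]  node(5,1) S=86.8991 payoff=70.1309 vs cont=69.8686 → 70.1309 [stop]  node(5,2) S=109.4599 payoff=47.5701 vs cont=47.4394 → 47.5701 [stop]  node(5,3) S=137.8780 payoff=19.1520 vs cont=19.1871 → 19.1871 [wait]  node(5,4) S=173.6741 payoff=0.0000 vs cont=1.2120 → 1.2120 [wait]  node(5,5) S=218.7635 payoff=0.0000 vs cont=0.0000 → 0.0000 [wait]  ⇒ S*(5)=109.4599
t_4: node(4,0) S=77.4275 payoff=79.6025 vs cont=79.2849 → 79.6025 [stop]  node(4,1) S=97.5293 payoff=59.5007 vs cont=59.3004 → 59.5007 [stop]  node(4,2) S=122.8500 payoff=34.1800 vs cont=34.1438 → 34.1800 [stop]  node(4,3) S=154.7444 payoff=2.2856 vs cont=10.7377 → 10.7377 [wait]  node(4,4) S=194.9194 payoff=0.0000 vs cont=0.6427 → 0.6427 [wait]  ⇒ S*(4)=122.8500
t_3: node(3,0) S=86.8991 payoff=70.1309 vs cont=69.8686 → 70.1309 [stop]  node(3,1) S=109.4599 payoff=47.5701 vs cont=47.4394 → 47.5701 [stop]  node(3,2) S=137.8780 payoff=19.1520 vs cont=23.1159 → 23.1159 [wait]  node(3,3) S=173.6741 payoff=0.0000 vs cont=5.9927 → 5.9927 [wait]  ⇒ S*(3)=109.4599
t_2: node(2,0) S=97.5293 payoff=59.5007 vs cont=59.3004 → 59.5007 [stop]  node(2,1) S=122.8500 payoff=34.1800 vs cont=35.9700 → 35.9700 [wait]  node(2,2) S=154.7444 payoff=2.2856 vs cont=15.0433 → 15.0433 [wait]  ⇒ S*(2)=97.5293
t_1: node(1,0) S=109.4599 payoff=47.5701 vs cont=48.2714 → 48.2714 [wait]  node(1,1) S=137.8780 payoff=19.1520 vs cont=26.0665 → 26.0665 [wait]  ⇒ S*(1)=-
t_0: node(0,0) S=122.8500 payoff=34.1800 vs cont=37.7134 → 37.7134 [wait]  ⇒ S*(0)=-

price = 37.7134
boundary = - - 97.5293 109.4599 122.8500 109.4599
tree:
37.7134
48.2714 26.0665
59.5007 35.9700 15.0433
70.1309 47.5701 23.1159 5.9927
79.6025 59.5007 34.1800 10.7377 0.6427
88.0417 70.1309 47.5701 19.1871 1.2120 0.0000
95.5611 79.6025 59.5007 34.1800 2.2856 0.0000 0.0000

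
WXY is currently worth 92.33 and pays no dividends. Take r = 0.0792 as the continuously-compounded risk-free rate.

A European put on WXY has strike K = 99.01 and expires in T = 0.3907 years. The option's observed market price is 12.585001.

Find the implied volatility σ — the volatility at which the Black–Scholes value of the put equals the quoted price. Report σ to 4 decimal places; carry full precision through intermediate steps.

At σ = 0.4553 the Black–Scholes value reproduces the quote:
σ√T = 0.4553·√0.3907 = 0.284590
d₁ = (ln(S/K) + (r+σ²/2)T) / (σ√T) = (ln(92.33/99.01) + (0.0792+0.4553²/2)·0.3907) / 0.284590 = (-0.069852 + 0.071439) / 0.284590 = 0.005578
d₂ = d₁ − σ√T = 0.005578 − 0.284590 = -0.279012
e^{−rT} = 0.969530
N(−d₁) = 0.497775,  N(−d₂) = 0.609882
V = K·e^{−rT}·N(−d₂) − S·N(−d₁) = 58.544548 − 45.959547 = 12.585001 (matching the quote); vega is positive throughout, so no other σ reproduces this price

sigma = 0.4553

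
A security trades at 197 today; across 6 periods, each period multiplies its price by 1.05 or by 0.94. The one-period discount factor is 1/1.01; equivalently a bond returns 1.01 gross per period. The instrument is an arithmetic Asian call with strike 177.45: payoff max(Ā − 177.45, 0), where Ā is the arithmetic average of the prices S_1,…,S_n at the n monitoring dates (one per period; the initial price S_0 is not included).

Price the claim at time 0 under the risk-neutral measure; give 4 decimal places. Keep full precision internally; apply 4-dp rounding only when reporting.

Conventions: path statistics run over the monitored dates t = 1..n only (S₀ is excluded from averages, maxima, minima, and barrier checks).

price = 25.3896

Under the martingale measure an up-move has probability p* = 0.6364; value the claim as the probability-weighted average of per-path payoffs, discounted 6 periods at R = 1.01.
Enumerate all 2^6 = 64 price paths (U = up ×1.05, D = down ×0.94); each path with k up-moves has probability p*^k·(1−p*)^(6−k).
DDDDDD: Ā=159.5275, payoff=0.0000, prob=0.002312
UDDDDD: Ā=178.1957, payoff=0.7457, prob=0.004046
DUDDDD: Ā=174.5840, payoff=0.0000, prob=0.004046
UUDDDD: Ā=195.0140, payoff=17.5640, prob=0.007081
DDUDDD: Ā=171.1890, payoff=0.0000, prob=0.004046
UDUDDD: Ā=191.2218, payoff=13.7718, prob=0.007081
DUUDDD: Ā=187.6101, payoff=10.1601, prob=0.007081
UUUDDD: Ā=209.5645, payoff=32.1145, prob=0.012391
DDDUDD: Ā=167.9978, payoff=0.0000, prob=0.004046
UDDUDD: Ā=187.6571, payoff=10.2071, prob=0.007081
DUDUDD: Ā=184.0454, payoff=6.5954, prob=0.007081
UUDUDD: Ā=205.5826, payoff=28.1326, prob=0.012391
DDUUDD: Ā=180.6504, payoff=3.2004, prob=0.007081
UDUUDD: Ā=201.7904, payoff=24.3404, prob=0.012391
DUUUDD: Ā=198.1787, payoff=20.7287, prob=0.012391
UUUUDD: Ā=221.3698, payoff=43.9198, prob=0.021685
DDDDUD: Ā=164.9980, payoff=0.0000, prob=0.004046
UDDDUD: Ā=184.3062, payoff=6.8562, prob=0.007081
DUDDUD: Ā=180.6946, payoff=3.2446, prob=0.007081
UUDDUD: Ā=201.8397, payoff=24.3897, prob=0.012391
DDUDUD: Ā=177.2996, payoff=0.0000, prob=0.007081
UDUDUD: Ā=198.0474, payoff=20.5974, prob=0.012391
DUUDUD: Ā=194.4358, payoff=16.9858, prob=0.012391
UUUDUD: Ā=217.1889, payoff=39.7389, prob=0.021685
DDDUUD: Ā=174.1083, payoff=0.0000, prob=0.007081
UDDUUD: Ā=194.4827, payoff=17.0327, prob=0.012391
DUDUUD: Ā=190.8710, payoff=13.4210, prob=0.012391
UUDUUD: Ā=213.2070, payoff=35.7570, prob=0.021685
DDUUUD: Ā=187.4761, payoff=10.0261, prob=0.012391
UDUUUD: Ā=209.4148, payoff=31.9648, prob=0.021685
DUUUUD: Ā=205.8031, payoff=28.3531, prob=0.021685
UUUUUD: Ā=229.8864, payoff=52.4364, prob=0.037948
DDDDDU: Ā=162.1782, payoff=0.0000, prob=0.004046
UDDDDU: Ā=181.1565, payoff=3.7065, prob=0.007081
DUDDDU: Ā=177.5448, payoff=0.0948, prob=0.007081
UUDDDU: Ā=198.3213, payoff=20.8713, prob=0.012391
DDUDDU: Ā=174.1498, payoff=0.0000, prob=0.007081
UDUDDU: Ā=194.5291, payoff=17.0791, prob=0.012391
DUUDDU: Ā=190.9174, payoff=13.4674, prob=0.012391
UUUDDU: Ā=213.2588, payoff=35.8088, prob=0.021685
DDDUDU: Ā=170.9585, payoff=0.0000, prob=0.007081
UDDUDU: Ā=190.9643, payoff=13.5143, prob=0.012391
DUDUDU: Ā=187.3527, payoff=9.9027, prob=0.012391
UUDUDU: Ā=209.2769, payoff=31.8269, prob=0.021685
DDUUDU: Ā=183.9577, payoff=6.5077, prob=0.012391
UDUUDU: Ā=205.4847, payoff=28.0347, prob=0.021685
DUUUDU: Ā=201.8730, payoff=24.4230, prob=0.021685
UUUUDU: Ā=225.4964, payoff=48.0464, prob=0.037948
DDDDUU: Ā=167.9588, payoff=0.0000, prob=0.007081
UDDDUU: Ā=187.6135, payoff=10.1635, prob=0.012391
DUDDUU: Ā=184.0018, payoff=6.5518, prob=0.012391
UUDDUU: Ā=205.5340, payoff=28.0840, prob=0.021685
DDUDUU: Ā=180.6069, payoff=3.1569, prob=0.012391
UDUDUU: Ā=201.7417, payoff=24.2917, prob=0.021685
DUUDUU: Ā=198.1301, payoff=20.6801, prob=0.021685
UUUDUU: Ā=221.3155, payoff=43.8655, prob=0.037948
DDDUUU: Ā=177.4156, payoff=0.0000, prob=0.012391
UDDUUU: Ā=198.1770, payoff=20.7270, prob=0.021685
DUDUUU: Ā=194.5653, payoff=17.1153, prob=0.021685
UUDUUU: Ā=217.3336, payoff=39.8836, prob=0.037948
DDUUUU: Ā=191.1704, payoff=13.7204, prob=0.021685
UDUUUU: Ā=213.5414, payoff=36.0914, prob=0.037948
DUUUUU: Ā=209.9297, payoff=32.4797, prob=0.037948
UUUUUU: Ā=234.4959, payoff=57.0459, prob=0.066410
Price = Σ prob·payoff / R^6 = 26.951551 / 1.061520 = 25.3896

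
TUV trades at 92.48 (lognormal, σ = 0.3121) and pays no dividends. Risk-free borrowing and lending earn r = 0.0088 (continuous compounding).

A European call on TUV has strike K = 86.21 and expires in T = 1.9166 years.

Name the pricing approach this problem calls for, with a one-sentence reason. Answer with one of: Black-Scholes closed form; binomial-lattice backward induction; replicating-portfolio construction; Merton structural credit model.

framework: Black-Scholes closed form

Key observation: with TUV following a GBM at constant σ and r, the European call struck at 86.21 prices in closed form — nothing here needs a stepwise model or a balance sheet.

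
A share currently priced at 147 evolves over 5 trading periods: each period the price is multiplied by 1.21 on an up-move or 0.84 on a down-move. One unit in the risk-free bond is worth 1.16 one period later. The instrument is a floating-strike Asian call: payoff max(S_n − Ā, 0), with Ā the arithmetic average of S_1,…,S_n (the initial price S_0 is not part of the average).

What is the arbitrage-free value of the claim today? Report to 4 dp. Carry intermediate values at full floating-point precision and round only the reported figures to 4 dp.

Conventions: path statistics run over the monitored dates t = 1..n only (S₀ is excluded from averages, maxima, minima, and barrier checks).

With p* = (R−d)/(u−d) = 0.8649, sum probability × payoff across the paths and divide by R^5.
Enumerate all 2^5 = 32 price paths (U = up ×1.21, D = down ×0.84); each path with k up-moves has probability p*^k·(1−p*)^(5−k).
DDDDD: Ā=89.7990, payoff=0.0000, prob=0.000045
UDDDD: Ā=129.3533, payoff=0.0000, prob=0.000288
DUDDD: Ā=118.4753, payoff=0.0000, prob=0.000288
UUDDD: Ā=170.6609, payoff=0.0000, prob=0.001846
DDUDD: Ā=109.3378, payoff=0.0000, prob=0.000288
UDUDD: Ā=157.4985, payoff=0.0000, prob=0.001846
DUUDD: Ā=146.6205, payoff=0.0000, prob=0.001846
UUUDD: Ā=211.2033, payoff=0.0000, prob=0.011814
DDDUD: Ā=101.6623, payoff=0.0000, prob=0.000288
UDDUD: Ā=146.4421, payoff=0.0000, prob=0.001846
DUDUD: Ā=135.5641, payoff=0.0000, prob=0.001846
UUDUD: Ā=195.2768, payoff=0.0000, prob=0.011814
DDUUD: Ā=126.4266, payoff=1.1368, prob=0.001846
UDUUD: Ā=182.1144, payoff=1.6375, prob=0.011814
DUUUD: Ā=171.2364, payoff=12.5155, prob=0.011814
UUUUD: Ā=246.6620, payoff=18.0283, prob=0.075607
DDDDU: Ā=95.2148, payoff=0.0000, prob=0.000288
UDDDU: Ā=137.1547, payoff=0.0000, prob=0.001846
DUDDU: Ā=126.2767, payoff=1.2867, prob=0.001846
UUDDU: Ā=181.8986, payoff=1.8534, prob=0.011814
DDUDU: Ā=117.1392, payoff=10.4242, prob=0.001846
UDUDU: Ā=168.7362, payoff=15.0158, prob=0.011814
DUUDU: Ā=157.8582, payoff=25.8938, prob=0.011814
UUUDU: Ā=227.3910, payoff=37.2994, prob=0.075607
DDDUU: Ā=109.4637, payoff=18.0997, prob=0.001846
UDDUU: Ā=157.6798, payoff=26.0722, prob=0.011814
DUDUU: Ā=146.8018, payoff=36.9502, prob=0.011814
UUDUU: Ā=211.4645, payoff=53.2259, prob=0.075607
DDUUU: Ā=137.6643, payoff=46.0877, prob=0.011814
UDUUU: Ā=198.3021, payoff=66.3882, prob=0.075607
DUUUU: Ā=187.4241, payoff=77.2662, prob=0.075607
UUUUU: Ā=269.9800, payoff=111.3002, prob=0.483884
Price = Σ prob·payoff / R^5 = 74.943519 / 2.100342 = 35.6816

price = 35.6816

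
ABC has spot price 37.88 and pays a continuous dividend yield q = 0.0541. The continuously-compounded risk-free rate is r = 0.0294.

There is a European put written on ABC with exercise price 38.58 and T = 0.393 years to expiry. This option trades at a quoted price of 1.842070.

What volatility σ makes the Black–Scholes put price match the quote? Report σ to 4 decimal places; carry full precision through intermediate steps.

sigma = 0.1324

At σ = 0.1324 the Black–Scholes value reproduces the quote:
σ√T = 0.1324·√0.393 = 0.083001
d₁ = (ln(S/K) + (r−q+σ²/2)T) / (σ√T) = (ln(37.88/38.58) + (0.0294−0.0541+0.1324²/2)·0.393) / 0.083001 = (-0.018311 − 0.006263) / 0.083001 = -0.296059
d₂ = d₁ − σ√T = -0.296059 − 0.083001 = -0.379060
e^{−rT} = 0.988512
e^{−qT} = 0.978963
N(−d₁) = 0.616407,  N(−d₂) = 0.647678
V = K·e^{−rT}·N(−d₂) − S·e^{−qT}·N(−d₁) = 24.700384 − 22.858314 = 1.842070 (the observed quote) — the price is monotone increasing in volatility, hence this σ is the only solution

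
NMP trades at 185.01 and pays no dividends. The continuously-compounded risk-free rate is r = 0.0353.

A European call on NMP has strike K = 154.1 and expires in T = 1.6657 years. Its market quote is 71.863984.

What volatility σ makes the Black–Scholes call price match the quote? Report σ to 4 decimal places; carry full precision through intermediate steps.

At σ = 0.5995 the Black–Scholes value reproduces the quote:
σ√T = 0.5995·√1.6657 = 0.773727
d₁ = (ln(S/K) + (r+σ²/2)T) / (σ√T) = (ln(185.01/154.1) + (0.0353+0.5995²/2)·1.6657) / 0.773727 = (0.182808 + 0.358126) / 0.773727 = 0.699128
d₂ = d₁ − σ√T = 0.699128 − 0.773727 = -0.074599
e^{−rT} = 0.942896
N(d₁) = 0.757764,  N(d₂) = 0.470267
V = S·N(d₁) − K·e^{−rT}·N(d₂) = 140.193902 − 68.329919 = 71.863984 (equal to the quote); since ∂V/∂σ > 0 for all σ, the implied volatility is unique

sigma = 0.5995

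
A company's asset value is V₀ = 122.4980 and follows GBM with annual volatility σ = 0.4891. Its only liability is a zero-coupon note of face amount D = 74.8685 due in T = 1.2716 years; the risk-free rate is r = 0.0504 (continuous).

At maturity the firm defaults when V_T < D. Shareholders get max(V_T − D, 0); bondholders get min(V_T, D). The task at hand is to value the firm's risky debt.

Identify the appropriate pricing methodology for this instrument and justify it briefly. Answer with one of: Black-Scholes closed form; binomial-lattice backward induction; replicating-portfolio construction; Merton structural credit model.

Key observation: with the firm-asset dynamics (V₀ = 122.4980) and a single zero-coupon liability of face 74.8685 given, debt value, spread, and default probability all derive from the option view of the balance sheet.

framework: Merton structural credit model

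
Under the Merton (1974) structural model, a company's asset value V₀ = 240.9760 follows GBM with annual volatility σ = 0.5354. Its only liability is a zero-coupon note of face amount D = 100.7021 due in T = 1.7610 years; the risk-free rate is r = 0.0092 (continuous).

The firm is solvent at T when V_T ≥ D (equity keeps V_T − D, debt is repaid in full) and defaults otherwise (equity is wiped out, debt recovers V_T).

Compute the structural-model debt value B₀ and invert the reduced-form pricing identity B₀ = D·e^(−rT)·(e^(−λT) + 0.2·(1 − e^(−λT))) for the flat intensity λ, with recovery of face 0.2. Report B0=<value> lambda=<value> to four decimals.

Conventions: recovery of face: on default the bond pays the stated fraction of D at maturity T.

B0=93.7735 lambda=0.0394

With assets at 240.9760 and a single debt payment of 100.7021 at 1.7610 years:
d₁ = [ln(V₀/D) + (r + σ²/2)T] / (σ√T)
   = [ln(240.9760/100.7021) + (0.0092 + 0.5·0.5354²)·1.7610] / (0.5354·√1.7610)
   = [0.872531 + 0.268599] / 0.710490 = 1.606117
d₂ = d₁ − σ√T = 1.606117 − 0.710490 = 0.895627
N(d₁) = 0.945876,  N(d₂) = 0.814774,  e^(−rT) = 0.983929
E₀ = V₀·N(d₁) − D·e^(−rT)·N(d₂)
   = 240.9760·0.945876 − 100.7021·0.983929·0.814774 = 147.202531
B₀ = V₀ − E₀ = 240.9760 − 147.202531 = 93.773469
e^(−λT) = (B₀·e^(rT)/D − 0.2)/(1 − 0.2) = (93.7735·1.016333/100.7021 − 0.2)/0.8 = 0.93300806
λ = −ln(0.93300806)/1.7610 = 0.039376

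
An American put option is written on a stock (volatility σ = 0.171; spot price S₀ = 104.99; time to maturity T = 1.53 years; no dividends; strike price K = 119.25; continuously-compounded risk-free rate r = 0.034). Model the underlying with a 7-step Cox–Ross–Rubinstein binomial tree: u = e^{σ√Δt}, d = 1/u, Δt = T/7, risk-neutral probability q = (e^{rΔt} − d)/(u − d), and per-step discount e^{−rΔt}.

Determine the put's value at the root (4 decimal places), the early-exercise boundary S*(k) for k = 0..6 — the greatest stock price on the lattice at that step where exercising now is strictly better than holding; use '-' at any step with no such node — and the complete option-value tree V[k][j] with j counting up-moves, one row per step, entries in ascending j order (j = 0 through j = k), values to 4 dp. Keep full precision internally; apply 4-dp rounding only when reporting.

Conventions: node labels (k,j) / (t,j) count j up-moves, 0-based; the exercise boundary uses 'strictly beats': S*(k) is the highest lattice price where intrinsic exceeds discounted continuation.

price = 15.7743
boundary = - 96.9233 89.4764 96.9233 89.4764 96.9233 104.9900
tree:
15.7743
22.3267 10.1080
29.7736 15.3101 5.5750
36.6484 22.3267 9.2200 2.3776
42.9949 29.7736 14.7020 4.4228 0.5728
48.8538 36.6484 22.3267 8.0566 1.2191 0.0000
54.2626 42.9949 29.7736 14.2600 2.5946 0.0000 0.0000
59.2558 48.8538 36.6484 22.3267 5.5219 0.0000 0.0000 0.0000

Δt=0.21857  u=1.08323  d=0.92317  q=0.52663  discount=0.99260
step 7 (expiry): payoffs max(K−S,0) = 59.2558 48.8538 36.6484 22.3267 5.5219 0.0000 0.0000 0.0000
step 6: (k=6,j=0): S=64.9874, K−S=54.2626, hold=53.3797 ⇒ V=54.2626 exercise | (k=6,j=1): S=76.2551, K−S=42.9949, hold=42.1120 ⇒ V=42.9949 exercise | (k=6,j=2): S=89.4764, K−S=29.7736, hold=28.8907 ⇒ V=29.7736 exercise | (k=6,j=3): S=104.9900, K−S=14.2600, hold=13.3771 ⇒ V=14.2600 exercise | (k=6,j=4): S=123.1934, K−S=0.0000, hold=2.5946 ⇒ V=2.5946 continue | (k=6,j=5): S=144.5530, K−S=0.0000, hold=0.0000 ⇒ V=0.0000 continue | (k=6,j=6): S=169.6159, K−S=0.0000, hold=0.0000 ⇒ V=0.0000 continue  boundary S*=104.9900
step 5: (k=5,j=0): S=70.3962, K−S=48.8538, hold=47.9709 ⇒ V=48.8538 exercise | (k=5,j=1): S=82.6016, K−S=36.6484, hold=35.7655 ⇒ V=36.6484 exercise | (k=5,j=2): S=96.9233, K−S=22.3267, hold=21.4438 ⇒ V=22.3267 exercise | (k=5,j=3): S=113.7281, K−S=5.5219, hold=8.0566 ⇒ V=8.0566 continue | (k=5,j=4): S=133.4465, K−S=0.0000, hold=1.2191 ⇒ V=1.2191 continue | (k=5,j=5): S=156.5838, K−S=0.0000, hold=0.0000 ⇒ V=0.0000 continue  boundary S*=96.9233
step 4: (k=4,j=0): S=76.2551, K−S=42.9949, hold=42.1120 ⇒ V=42.9949 exercise | (k=4,j=1): S=89.4764, K−S=29.7736, hold=28.8907 ⇒ V=29.7736 exercise | (k=4,j=2): S=104.9900, K−S=14.2600, hold=14.7020 ⇒ V=14.7020 continue | (k=4,j=3): S=123.1934, K−S=0.0000, hold=4.4228 ⇒ V=4.4228 continue | (k=4,j=4): S=144.5530, K−S=0.0000, hold=0.5728 ⇒ V=0.5728 continue  boundary S*=89.4764
step 3: (k=3,j=0): S=82.6016, K−S=36.6484, hold=35.7655 ⇒ V=36.6484 exercise | (k=3,j=1): S=96.9233, K−S=22.3267, hold=21.6749 ⇒ V=22.3267 exercise | (k=3,j=2): S=113.7281, K−S=5.5219, hold=9.2200 ⇒ V=9.2200 continue | (k=3,j=3): S=133.4465, K−S=0.0000, hold=2.3776 ⇒ V=2.3776 continue  boundary S*=96.9233
step 2: (k=2,j=0): S=89.4764, K−S=29.7736, hold=28.8907 ⇒ V=29.7736 exercise | (k=2,j=1): S=104.9900, K−S=14.2600, hold=15.3101 ⇒ V=15.3101 continue | (k=2,j=2): S=123.1934, K−S=0.0000, hold=5.5750 ⇒ V=5.5750 continue  boundary S*=89.4764
step 1: (k=1,j=0): S=96.9233, K−S=22.3267, hold=21.9927 ⇒ V=22.3267 exercise | (k=1,j=1): S=113.7281, K−S=5.5219, hold=10.1080 ⇒ V=10.1080 continue  boundary S*=96.9233
step 0: (k=0,j=0): S=104.9900, K−S=14.2600, hold=15.7743 ⇒ V=15.7743 continue  boundary S*=-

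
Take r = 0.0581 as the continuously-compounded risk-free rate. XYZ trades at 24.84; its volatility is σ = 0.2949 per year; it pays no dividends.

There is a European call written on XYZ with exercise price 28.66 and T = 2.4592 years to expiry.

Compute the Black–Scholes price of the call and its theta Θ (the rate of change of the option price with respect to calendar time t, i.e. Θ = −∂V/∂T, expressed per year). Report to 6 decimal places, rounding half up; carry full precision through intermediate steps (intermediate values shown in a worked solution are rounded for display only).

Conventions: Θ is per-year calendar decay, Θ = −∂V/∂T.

price = 4.540612
Θ = -1.496812

σ√T = 0.2949·√2.4592 = 0.462457
d₁ = (ln(S/K) + (r+σ²/2)T) / (σ√T) = (ln(24.84/28.66) + (0.0581+0.2949²/2)·2.4592) / 0.462457 = (-0.143047 + 0.249813) / 0.462457 = 0.230866
d₂ = d₁ − σ√T = 0.230866 − 0.462457 = -0.231591
e^{−rT} = 0.866859
N(d₁) = 0.591291,  N(d₂) = 0.408428
Call price V = S·N(d₁) − K·e^{−rT}·N(d₂) = 14.687659 − 10.147047 = 4.540612
φ(d₁) = (1/√(2π))·e^{−d₁²/2} = 0.388451
Θ = −S·φ(d₁)·σ/(2√T) − r·K·e^{−rT}·N(d₂) = −0.907268 − 0.589543 = -1.496812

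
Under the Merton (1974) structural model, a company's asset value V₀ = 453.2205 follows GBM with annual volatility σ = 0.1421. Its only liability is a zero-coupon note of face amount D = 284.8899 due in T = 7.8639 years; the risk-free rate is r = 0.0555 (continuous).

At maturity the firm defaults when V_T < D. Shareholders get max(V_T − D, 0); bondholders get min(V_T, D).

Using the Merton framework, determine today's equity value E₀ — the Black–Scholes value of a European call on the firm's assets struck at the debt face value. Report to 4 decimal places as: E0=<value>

E0=269.5534

Apply the equity-as-call identities (strike 284.8899, horizon 7.8639 years):
d₁ = [ln(V₀/D) + (r + σ²/2)T] / (σ√T)
   = [ln(453.2205/284.8899) + (0.0555 + 0.5·0.1421²)·7.8639] / (0.1421·√7.8639)
   = [0.464276 + 0.515842] / 0.398486 = 2.459605
d₂ = d₁ − σ√T = 2.459605 − 0.398486 = 2.061119
N(d₁) = 0.993045,  N(d₂) = 0.980354,  e^(−rT) = 0.646329
E₀ = V₀·N(d₁) − D·e^(−rT)·N(d₂)
   = 453.2205·0.993045 − 284.8899·0.646329·0.980354 = 269.553384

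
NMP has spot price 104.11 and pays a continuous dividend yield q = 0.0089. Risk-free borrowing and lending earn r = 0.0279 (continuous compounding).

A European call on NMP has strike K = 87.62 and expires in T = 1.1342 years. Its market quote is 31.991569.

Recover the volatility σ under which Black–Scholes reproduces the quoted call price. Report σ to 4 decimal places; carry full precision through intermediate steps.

sigma = 0.5532

At σ = 0.5532 the Black–Scholes value reproduces the quote:
σ√T = 0.5532·√1.1342 = 0.589152
d₁ = (ln(S/K) + (r−q+σ²/2)T) / (σ√T) = (ln(104.11/87.62) + (0.0279−0.0089+0.5532²/2)·1.1342) / 0.589152 = (0.172439 + 0.195100) / 0.589152 = 0.623843
d₂ = d₁ − σ√T = 0.623843 − 0.589152 = 0.034692
e^{−rT} = 0.968851
e^{−qT} = 0.989956
N(d₁) = 0.733635,  N(d₂) = 0.513837
V = S·e^{−qT}·N(d₁) − K·e^{−rT}·N(d₂) = 75.611601 − 43.620032 = 31.991569 (the observed quote) — the price is monotone increasing in volatility, hence this σ is the only solution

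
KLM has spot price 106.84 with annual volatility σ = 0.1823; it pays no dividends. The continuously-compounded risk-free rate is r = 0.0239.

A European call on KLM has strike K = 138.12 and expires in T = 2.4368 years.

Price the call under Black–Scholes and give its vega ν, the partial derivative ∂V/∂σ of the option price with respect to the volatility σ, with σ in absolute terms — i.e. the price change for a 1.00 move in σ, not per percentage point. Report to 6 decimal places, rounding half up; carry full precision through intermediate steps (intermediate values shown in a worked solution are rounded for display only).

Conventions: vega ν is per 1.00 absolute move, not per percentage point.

σ√T = 0.1823·√2.4368 = 0.284575
d₁ = (ln(S/K) + (r+σ²/2)T) / (σ√T) = (ln(106.84/138.12) + (0.0239+0.1823²/2)·2.4368) / 0.284575 = (-0.256790 + 0.098731) / 0.284575 = -0.555423
d₂ = d₁ − σ√T = -0.555423 − 0.284575 = -0.839998
e^{−rT} = 0.943424
N(d₁) = 0.289303,  N(d₂) = 0.200455
Call price V = S·N(d₁) − K·e^{−rT}·N(d₂) = 30.909089 − 26.120394 = 4.788695
φ(d₁) = (1/√(2π))·e^{−d₁²/2} = 0.341917
ν = S·φ(d₁)·√T = 57.024968

price = 4.788695
ν = 57.024968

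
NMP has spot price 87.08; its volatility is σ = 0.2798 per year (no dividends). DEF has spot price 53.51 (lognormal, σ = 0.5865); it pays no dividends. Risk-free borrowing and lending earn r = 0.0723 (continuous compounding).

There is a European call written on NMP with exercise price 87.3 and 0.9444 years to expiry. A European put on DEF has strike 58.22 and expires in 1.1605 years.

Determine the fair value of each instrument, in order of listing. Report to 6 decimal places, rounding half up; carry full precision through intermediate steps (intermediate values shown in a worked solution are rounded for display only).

[NMP call K=87.3]
σ√T = 0.2798·√0.9444 = 0.271910
d₁ = (ln(S/K) + (r+σ²/2)T) / (σ√T) = (ln(87.08/87.3) + (0.0723+0.2798²/2)·0.9444) / 0.271910 = (-0.002523 + 0.105248) / 0.271910 = 0.377788
d₂ = d₁ − σ√T = 0.377788 − 0.271910 = 0.105878
e^{−rT} = 0.933999
N(d₁) = 0.647206,  N(d₂) = 0.542160
price = S·N(d₁) − K·e^{−rT}·N(d₂) = 56.358700 − 44.206724 = 12.151976
[DEF put K=58.22]
σ√T = 0.5865·√1.1605 = 0.631816
d₁ = (ln(S/K) + (r+σ²/2)T) / (σ√T) = (ln(53.51/58.22) + (0.0723+0.5865²/2)·1.1605) / 0.631816 = (-0.084360 + 0.283500) / 0.631816 = 0.315186
d₂ = d₁ − σ√T = 0.315186 − 0.631816 = -0.316630
e^{−rT} = 0.919519
N(−d₁) = 0.376310,  N(−d₂) = 0.624238
price = K·e^{−rT}·N(−d₂) − S·N(−d₁) = 33.418210 − 20.136362 = 13.281848

price(NMP call K=87.3) = 12.151976
price(DEF put K=58.22) = 13.281848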